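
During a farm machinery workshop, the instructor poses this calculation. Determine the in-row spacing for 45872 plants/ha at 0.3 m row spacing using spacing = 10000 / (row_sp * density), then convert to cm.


spacing = 10000 / (row_sp * density)
        = 10000 / (0.3 * 45872)
        = 10000 / 13761.60
        = 0.72666 m = 72.67 cm


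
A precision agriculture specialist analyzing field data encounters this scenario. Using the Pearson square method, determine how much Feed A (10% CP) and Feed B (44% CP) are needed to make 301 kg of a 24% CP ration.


parts_A = CP_b - target = 44 - 24 = 20
parts_B = target - CP_a = 24 - 10 = 14
total_parts = 20 + 14 = 34
Feed A = 301 * 20 / 34 = 177.06 kg
Feed B = 301 * 14 / 34 = 123.94 kg

177.06 kg


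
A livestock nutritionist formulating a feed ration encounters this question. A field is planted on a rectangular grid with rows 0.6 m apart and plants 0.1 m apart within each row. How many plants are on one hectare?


D = 10000 / (row_sp * plant_sp)
  = 10000 / (0.6 * 0.1)
  = 10000 / 0.0600
  = 166666.67 plants/ha


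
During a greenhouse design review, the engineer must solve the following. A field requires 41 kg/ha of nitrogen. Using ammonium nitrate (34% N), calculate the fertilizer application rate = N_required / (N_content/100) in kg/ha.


Rate = N_required / (N_content / 100)
     = 41 / (34 / 100)
     = 41 / 0.34
     = 120.59 kg/ha


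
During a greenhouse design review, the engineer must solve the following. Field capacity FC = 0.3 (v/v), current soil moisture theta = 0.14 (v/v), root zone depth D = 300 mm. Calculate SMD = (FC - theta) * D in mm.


SMD = (FC - theta) * D
    = (0.3 - 0.14) * 300
    = 0.160 * 300
    = 48 mm


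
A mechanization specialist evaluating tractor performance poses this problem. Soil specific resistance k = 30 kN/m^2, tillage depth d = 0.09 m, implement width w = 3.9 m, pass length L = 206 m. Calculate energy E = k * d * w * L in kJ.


E = k * d * w * L
  = 30 * 0.09 * 3.9 * 206
  = 2169.18 kJ


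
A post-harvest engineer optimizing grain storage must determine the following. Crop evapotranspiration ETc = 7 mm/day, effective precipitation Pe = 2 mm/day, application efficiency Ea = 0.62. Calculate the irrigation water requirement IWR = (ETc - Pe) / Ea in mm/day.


IWR = (ETc - Pe) / Ea
    = (7 - 2) / 0.62
    = 5 / 0.62
    = 8.06 mm/day


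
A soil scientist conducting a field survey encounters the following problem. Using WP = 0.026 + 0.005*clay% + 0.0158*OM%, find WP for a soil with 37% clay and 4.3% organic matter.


WP = 0.026 + 0.005*37 + 0.0158*4.3
   = 0.026 + 0.1850 + 0.0679
   = 0.2789


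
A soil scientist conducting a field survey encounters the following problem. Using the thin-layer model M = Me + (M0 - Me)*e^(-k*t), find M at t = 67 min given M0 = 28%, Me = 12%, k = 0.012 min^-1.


M = Me + (M0 - Me) * e^(-k*t)
  = 12 + (28 - 12) * e^(-0.012*67)
  = 12 + 16 * e^(-0.804)
  = 12 + 16 * 0.44754
  = 12 + 7.1606
  = 19.16%


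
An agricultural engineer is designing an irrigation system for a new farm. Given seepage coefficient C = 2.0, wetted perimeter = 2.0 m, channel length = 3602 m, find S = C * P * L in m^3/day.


S = C * P * L
  = 2.0 * 2.0 * 3602
  = 14408 m^3/day


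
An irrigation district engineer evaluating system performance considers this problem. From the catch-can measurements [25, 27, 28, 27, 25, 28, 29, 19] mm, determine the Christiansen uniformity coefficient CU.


xbar = 208 / 8 = 26
sum|xi - xbar| = 18
CU = 100 * (1 - 18 / (8 * 26))
   = 100 * (1 - 0.0865)
   = 91.35%


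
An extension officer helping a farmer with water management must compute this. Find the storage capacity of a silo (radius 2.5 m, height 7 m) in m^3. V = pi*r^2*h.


V = pi * r^2 * h
  = pi * 2.5^2 * 7
  = pi * 6.25 * 7
  = 137.44 m^3


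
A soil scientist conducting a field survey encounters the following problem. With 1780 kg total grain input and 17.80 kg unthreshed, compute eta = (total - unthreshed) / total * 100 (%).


eta = (total - unthreshed) / total * 100
    = (1780 - 17.80) / 1780 * 100
    = 1762.20 / 1780 * 100
    = 99%


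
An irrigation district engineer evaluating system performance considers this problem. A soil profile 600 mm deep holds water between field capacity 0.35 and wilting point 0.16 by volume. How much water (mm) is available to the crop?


AW = (FC - WP) * D
   = (0.35 - 0.16) * 600
   = 0.19 * 600
   = 114 mm


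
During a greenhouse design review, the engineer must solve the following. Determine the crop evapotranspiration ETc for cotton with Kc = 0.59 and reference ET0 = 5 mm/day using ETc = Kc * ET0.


ETc = Kc * ET0
    = 0.59 * 5
    = 2.95 mm/day


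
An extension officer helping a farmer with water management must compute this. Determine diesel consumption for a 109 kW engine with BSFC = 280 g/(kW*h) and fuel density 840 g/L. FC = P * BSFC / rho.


FC = P * BSFC / rho_fuel
   = 109 * 280 / 840
   = 30520 / 840
   = 36.33 L/h


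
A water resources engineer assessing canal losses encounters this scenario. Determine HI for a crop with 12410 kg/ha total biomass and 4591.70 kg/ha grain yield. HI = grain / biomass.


HI = grain_yield / biomass
   = 4591.70 / 12410
   = 0.37


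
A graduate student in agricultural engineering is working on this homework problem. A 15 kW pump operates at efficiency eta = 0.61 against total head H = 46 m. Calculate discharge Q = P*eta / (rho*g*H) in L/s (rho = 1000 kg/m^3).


Q = (P * 1000 * eta) / (rho * g * H)
  = (15 * 1000 * 0.61) / (1000 * 9.81 * 46)
  = 9150 / 451260
  = 0.02028 m^3/s = 20.28 L/s


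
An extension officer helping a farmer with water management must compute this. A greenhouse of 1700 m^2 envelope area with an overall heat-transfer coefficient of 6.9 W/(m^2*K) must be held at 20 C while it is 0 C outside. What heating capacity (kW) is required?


dT = 20 - (0) = 20 K
Q = U * A * dT
  = 6.9 * 1700 * 20
  = 234600 W = 234.60 kW


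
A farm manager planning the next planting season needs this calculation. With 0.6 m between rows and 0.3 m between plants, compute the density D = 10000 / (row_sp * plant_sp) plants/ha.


D = 10000 / (row_sp * plant_sp)
  = 10000 / (0.6 * 0.3)
  = 10000 / 0.1800
  = 55555.56 plants/ha


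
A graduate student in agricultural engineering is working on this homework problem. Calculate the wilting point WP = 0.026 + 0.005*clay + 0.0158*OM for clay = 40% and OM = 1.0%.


WP = 0.026 + 0.005*40 + 0.0158*1.0
   = 0.026 + 0.2000 + 0.0158
   = 0.2418


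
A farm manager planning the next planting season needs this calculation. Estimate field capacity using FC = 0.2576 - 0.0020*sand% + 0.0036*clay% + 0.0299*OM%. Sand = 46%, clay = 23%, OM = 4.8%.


FC = 0.2576 - 0.0020*46 + 0.0036*23 + 0.0299*4.8
   = 0.2576 - 0.0920 + 0.0828 + 0.1435
   = 0.3919


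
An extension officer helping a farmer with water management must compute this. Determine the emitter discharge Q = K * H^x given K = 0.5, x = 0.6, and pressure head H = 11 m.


Q = K * H^x
  = 0.5 * 11^0.6
  = 0.5 * 4.2154
  = 2.11 L/h


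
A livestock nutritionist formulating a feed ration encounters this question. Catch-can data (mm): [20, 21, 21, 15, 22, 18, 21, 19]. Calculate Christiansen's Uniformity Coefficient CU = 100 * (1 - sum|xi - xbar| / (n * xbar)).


xbar = 157 / 8 = 19.625
sum|xi - xbar| = 13.750
CU = 100 * (1 - 13.750 / (8 * 19.625))
   = 100 * (1 - 0.0876)
   = 91.24%


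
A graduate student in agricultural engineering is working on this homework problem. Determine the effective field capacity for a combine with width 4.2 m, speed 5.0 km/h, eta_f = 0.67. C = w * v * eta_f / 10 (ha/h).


C = w * v * eta_f / 10
  = 4.2 * 5.0 * 0.67 / 10
  = 14.07 / 10
  = 1.41 ha/h


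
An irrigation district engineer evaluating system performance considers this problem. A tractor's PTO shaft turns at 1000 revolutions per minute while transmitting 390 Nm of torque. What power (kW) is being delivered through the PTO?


P = 2*pi*n*T / 60000
  = 2*pi * 1000 * 390 / 60000
  = 2450442.27 / 60000
  = 40.84 kW


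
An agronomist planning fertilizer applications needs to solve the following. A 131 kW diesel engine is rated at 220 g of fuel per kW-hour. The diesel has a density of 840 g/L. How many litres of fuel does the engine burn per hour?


FC = P * BSFC / rho_fuel
   = 131 * 220 / 840
   = 28820 / 840
   = 34.31 L/h


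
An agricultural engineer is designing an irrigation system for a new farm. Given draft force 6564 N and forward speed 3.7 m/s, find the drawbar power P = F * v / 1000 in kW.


P = F * v / 1000
  = 6564 * 3.7 / 1000
  = 24286.80 / 1000
  = 24.29 kW


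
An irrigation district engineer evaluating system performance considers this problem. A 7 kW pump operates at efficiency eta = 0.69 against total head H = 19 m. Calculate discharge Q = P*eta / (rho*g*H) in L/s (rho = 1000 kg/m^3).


Q = (P * 1000 * eta) / (rho * g * H)
  = (7 * 1000 * 0.69) / (1000 * 9.81 * 19)
  = 4830 / 186390
  = 0.02591 m^3/s = 25.91 L/s


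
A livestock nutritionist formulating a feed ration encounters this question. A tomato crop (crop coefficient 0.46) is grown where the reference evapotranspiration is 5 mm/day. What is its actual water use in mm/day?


ETc = Kc * ET0
    = 0.46 * 5
    = 2.30 mm/day


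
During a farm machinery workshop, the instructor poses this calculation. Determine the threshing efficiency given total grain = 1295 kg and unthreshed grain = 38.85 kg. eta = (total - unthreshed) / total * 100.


eta = (total - unthreshed) / total * 100
    = (1295 - 38.85) / 1295 * 100
    = 1256.15 / 1295 * 100
    = 97%


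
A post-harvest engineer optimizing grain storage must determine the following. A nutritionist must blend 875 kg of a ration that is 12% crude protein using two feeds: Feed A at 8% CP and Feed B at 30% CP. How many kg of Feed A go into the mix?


parts_A = CP_b - target = 30 - 12 = 18
parts_B = target - CP_a = 12 - 8 = 4
total_parts = 18 + 4 = 22
Feed A = 875 * 18 / 22 = 715.91 kg
Feed B = 875 * 4 / 22 = 159.09 kg

715.91 kg


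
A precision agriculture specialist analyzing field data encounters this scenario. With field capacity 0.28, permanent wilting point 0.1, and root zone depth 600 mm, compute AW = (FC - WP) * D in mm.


AW = (FC - WP) * D
   = (0.28 - 0.1) * 600
   = 0.18 * 600
   = 108 mm


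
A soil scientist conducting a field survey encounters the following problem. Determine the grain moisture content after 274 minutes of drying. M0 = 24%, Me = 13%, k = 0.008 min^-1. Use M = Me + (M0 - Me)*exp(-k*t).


M = Me + (M0 - Me) * e^(-k*t)
  = 13 + (24 - 13) * e^(-0.008*274)
  = 13 + 11 * e^(-2.192)
  = 13 + 11 * 0.11169
  = 13 + 1.2286
  = 14.23%


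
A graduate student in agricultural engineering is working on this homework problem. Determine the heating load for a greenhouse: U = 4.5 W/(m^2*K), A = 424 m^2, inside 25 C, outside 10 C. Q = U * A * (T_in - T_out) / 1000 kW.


dT = 25 - (10) = 15 K
Q = U * A * dT
  = 4.5 * 424 * 15
  = 28620 W = 28.62 kW


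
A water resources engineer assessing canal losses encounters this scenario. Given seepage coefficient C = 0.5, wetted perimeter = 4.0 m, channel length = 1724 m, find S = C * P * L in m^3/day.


S = C * P * L
  = 0.5 * 4.0 * 1724
  = 3448 m^3/day


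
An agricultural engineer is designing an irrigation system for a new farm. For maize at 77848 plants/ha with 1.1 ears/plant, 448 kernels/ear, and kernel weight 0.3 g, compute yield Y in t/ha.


Y = density * ears * kernels * kw
  = 77848 * 1.1 * 448 * 0.3 g/ha
  = 11509048.32 g/ha
  = 11509.05 kg/ha = 11.51 t/ha


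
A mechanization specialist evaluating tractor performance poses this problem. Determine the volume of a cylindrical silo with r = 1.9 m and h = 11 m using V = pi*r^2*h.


V = pi * r^2 * h
  = pi * 1.9^2 * 11
  = pi * 3.61 * 11
  = 124.75 m^3


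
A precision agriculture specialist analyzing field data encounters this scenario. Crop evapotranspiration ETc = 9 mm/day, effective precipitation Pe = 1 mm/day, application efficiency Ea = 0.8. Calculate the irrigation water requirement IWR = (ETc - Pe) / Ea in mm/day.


IWR = (ETc - Pe) / Ea
    = (9 - 1) / 0.8
    = 8 / 0.8
    = 10 mm/day


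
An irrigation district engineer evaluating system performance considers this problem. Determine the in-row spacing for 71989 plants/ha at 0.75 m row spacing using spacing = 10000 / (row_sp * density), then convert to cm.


spacing = 10000 / (row_sp * density)
        = 10000 / (0.75 * 71989)
        = 10000 / 53991.75
        = 0.18521 m = 18.52 cm


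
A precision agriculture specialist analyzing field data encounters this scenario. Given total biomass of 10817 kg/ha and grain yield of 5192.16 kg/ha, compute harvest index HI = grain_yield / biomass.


HI = grain_yield / biomass
   = 5192.16 / 10817
   = 0.48


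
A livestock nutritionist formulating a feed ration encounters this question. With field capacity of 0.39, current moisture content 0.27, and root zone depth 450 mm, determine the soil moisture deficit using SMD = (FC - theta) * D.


SMD = (FC - theta) * D
    = (0.39 - 0.27) * 450
    = 0.120 * 450
    = 54 mm


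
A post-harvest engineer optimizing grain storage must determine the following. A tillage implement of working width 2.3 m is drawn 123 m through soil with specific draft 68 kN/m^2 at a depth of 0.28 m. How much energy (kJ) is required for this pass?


E = k * d * w * L
  = 68 * 0.28 * 2.3 * 123
  = 5386.42 kJ


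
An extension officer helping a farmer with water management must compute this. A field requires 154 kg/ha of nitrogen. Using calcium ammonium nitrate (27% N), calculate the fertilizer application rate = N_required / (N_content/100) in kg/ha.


Rate = N_required / (N_content / 100)
     = 154 / (27 / 100)
     = 154 / 0.27
     = 570.37 kg/ha


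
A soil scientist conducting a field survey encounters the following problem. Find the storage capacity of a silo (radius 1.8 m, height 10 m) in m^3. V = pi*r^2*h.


V = pi * r^2 * h
  = pi * 1.8^2 * 10
  = pi * 3.24 * 10
  = 101.79 m^3


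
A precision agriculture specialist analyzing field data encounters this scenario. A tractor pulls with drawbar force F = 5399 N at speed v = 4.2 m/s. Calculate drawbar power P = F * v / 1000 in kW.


P = F * v / 1000
  = 5399 * 4.2 / 1000
  = 22675.80 / 1000
  = 22.68 kW


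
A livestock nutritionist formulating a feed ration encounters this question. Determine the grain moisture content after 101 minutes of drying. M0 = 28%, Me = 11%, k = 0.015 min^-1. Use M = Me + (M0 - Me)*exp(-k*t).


M = Me + (M0 - Me) * e^(-k*t)
  = 11 + (28 - 11) * e^(-0.015*101)
  = 11 + 17 * e^(-1.515)
  = 11 + 17 * 0.21981
  = 11 + 3.7367
  = 14.74%


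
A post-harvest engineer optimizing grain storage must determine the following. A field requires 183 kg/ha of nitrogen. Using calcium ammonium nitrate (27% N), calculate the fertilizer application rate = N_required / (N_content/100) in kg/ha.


Rate = N_required / (N_content / 100)
     = 183 / (27 / 100)
     = 183 / 0.27
     = 677.78 kg/ha


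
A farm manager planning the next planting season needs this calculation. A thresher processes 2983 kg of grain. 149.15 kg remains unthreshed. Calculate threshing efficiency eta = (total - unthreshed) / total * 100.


eta = (total - unthreshed) / total * 100
    = (2983 - 149.15) / 2983 * 100
    = 2833.85 / 2983 * 100
    = 95%


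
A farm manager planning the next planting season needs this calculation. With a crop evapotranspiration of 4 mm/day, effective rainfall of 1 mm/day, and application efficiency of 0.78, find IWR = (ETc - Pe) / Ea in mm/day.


IWR = (ETc - Pe) / Ea
    = (4 - 1) / 0.78
    = 3 / 0.78
    = 3.85 mm/day


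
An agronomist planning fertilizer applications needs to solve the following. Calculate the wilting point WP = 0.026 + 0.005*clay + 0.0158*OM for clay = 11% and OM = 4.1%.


WP = 0.026 + 0.005*11 + 0.0158*4.1
   = 0.026 + 0.0550 + 0.0648
   = 0.1458


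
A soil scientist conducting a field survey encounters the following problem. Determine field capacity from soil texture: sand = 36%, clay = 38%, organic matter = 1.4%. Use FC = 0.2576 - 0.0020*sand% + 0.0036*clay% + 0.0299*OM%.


FC = 0.2576 - 0.0020*36 + 0.0036*38 + 0.0299*1.4
   = 0.2576 - 0.0720 + 0.1368 + 0.0419
   = 0.3643


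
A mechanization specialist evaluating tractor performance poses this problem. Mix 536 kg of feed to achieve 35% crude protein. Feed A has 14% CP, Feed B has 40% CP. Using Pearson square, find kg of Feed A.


parts_A = CP_b - target = 40 - 35 = 5
parts_B = target - CP_a = 35 - 14 = 21
total_parts = 5 + 21 = 26
Feed A = 536 * 5 / 26 = 103.08 kg
Feed B = 536 * 21 / 26 = 432.92 kg

103.08 kg


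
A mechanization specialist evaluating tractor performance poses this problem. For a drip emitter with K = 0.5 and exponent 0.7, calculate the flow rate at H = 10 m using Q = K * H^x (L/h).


Q = K * H^x
  = 0.5 * 10^0.7
  = 0.5 * 5.0119
  = 2.51 L/h


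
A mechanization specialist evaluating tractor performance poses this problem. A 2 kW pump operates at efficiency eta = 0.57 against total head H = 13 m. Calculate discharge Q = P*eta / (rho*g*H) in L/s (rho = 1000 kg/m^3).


Q = (P * 1000 * eta) / (rho * g * H)
  = (2 * 1000 * 0.57) / (1000 * 9.81 * 13)
  = 1140 / 127530
  = 0.00894 m^3/s = 8.94 L/s


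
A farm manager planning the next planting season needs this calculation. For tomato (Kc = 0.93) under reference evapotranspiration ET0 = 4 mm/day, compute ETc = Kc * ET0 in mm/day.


ETc = Kc * ET0
    = 0.93 * 4
    = 3.72 mm/day


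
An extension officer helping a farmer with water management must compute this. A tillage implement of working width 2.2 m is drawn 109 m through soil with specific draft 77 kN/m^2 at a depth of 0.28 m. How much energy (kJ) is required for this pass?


E = k * d * w * L
  = 77 * 0.28 * 2.2 * 109
  = 5170.09 kJ


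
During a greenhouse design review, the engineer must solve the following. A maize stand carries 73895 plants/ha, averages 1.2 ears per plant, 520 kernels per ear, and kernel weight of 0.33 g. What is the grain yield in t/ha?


Y = density * ears * kernels * kw
  = 73895 * 1.2 * 520 * 0.33 g/ha
  = 15216458.40 g/ha
  = 15216.46 kg/ha = 15.22 t/ha


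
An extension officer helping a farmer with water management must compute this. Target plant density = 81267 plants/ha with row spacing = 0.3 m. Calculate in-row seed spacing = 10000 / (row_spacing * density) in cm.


spacing = 10000 / (row_sp * density)
        = 10000 / (0.3 * 81267)
        = 10000 / 24380.10
        = 0.41017 m = 41.02 cm


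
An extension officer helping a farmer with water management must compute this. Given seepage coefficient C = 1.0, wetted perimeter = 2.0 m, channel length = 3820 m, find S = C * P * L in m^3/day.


S = C * P * L
  = 1.0 * 2.0 * 3820
  = 7640 m^3/day


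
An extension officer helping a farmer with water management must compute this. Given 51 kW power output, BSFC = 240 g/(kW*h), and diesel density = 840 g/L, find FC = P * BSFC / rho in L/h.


FC = P * BSFC / rho_fuel
   = 51 * 240 / 840
   = 12240 / 840
   = 14.57 L/h


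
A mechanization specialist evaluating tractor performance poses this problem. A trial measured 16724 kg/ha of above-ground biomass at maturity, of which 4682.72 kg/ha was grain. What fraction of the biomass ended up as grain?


HI = grain_yield / biomass
   = 4682.72 / 16724
   = 0.28


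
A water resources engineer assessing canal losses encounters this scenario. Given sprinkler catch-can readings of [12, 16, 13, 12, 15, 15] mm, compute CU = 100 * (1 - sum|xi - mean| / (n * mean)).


xbar = 83 / 6 = 13.833
sum|xi - xbar| = 9
CU = 100 * (1 - 9 / (6 * 13.833))
   = 100 * (1 - 0.1084)
   = 89.16%


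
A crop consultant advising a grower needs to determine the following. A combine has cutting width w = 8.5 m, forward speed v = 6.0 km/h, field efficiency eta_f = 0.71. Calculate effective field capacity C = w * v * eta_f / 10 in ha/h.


C = w * v * eta_f / 10
  = 8.5 * 6.0 * 0.71 / 10
  = 36.21 / 10
  = 3.62 ha/h


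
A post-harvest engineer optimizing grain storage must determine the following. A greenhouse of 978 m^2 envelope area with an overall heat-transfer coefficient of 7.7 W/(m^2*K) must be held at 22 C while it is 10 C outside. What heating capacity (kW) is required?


dT = 22 - (10) = 12 K
Q = U * A * dT
  = 7.7 * 978 * 12
  = 90367.20 W = 90.37 kW


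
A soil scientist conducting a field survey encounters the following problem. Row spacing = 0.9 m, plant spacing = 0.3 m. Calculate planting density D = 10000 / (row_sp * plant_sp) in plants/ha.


D = 10000 / (row_sp * plant_sp)
  = 10000 / (0.9 * 0.3)
  = 10000 / 0.2700
  = 37037.04 plants/ha


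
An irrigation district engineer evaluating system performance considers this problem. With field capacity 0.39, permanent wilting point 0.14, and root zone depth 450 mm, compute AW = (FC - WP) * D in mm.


AW = (FC - WP) * D
   = (0.39 - 0.14) * 450
   = 0.25 * 450
   = 112.50 mm


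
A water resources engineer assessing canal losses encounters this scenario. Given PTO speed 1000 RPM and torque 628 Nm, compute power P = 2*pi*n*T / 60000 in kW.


P = 2*pi*n*T / 60000
  = 2*pi * 1000 * 628 / 60000
  = 3945840.37 / 60000
  = 65.76 kW


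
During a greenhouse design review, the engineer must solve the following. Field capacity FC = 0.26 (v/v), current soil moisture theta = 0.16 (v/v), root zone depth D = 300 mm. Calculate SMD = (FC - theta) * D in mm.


SMD = (FC - theta) * D
    = (0.26 - 0.16) * 300
    = 0.100 * 300
    = 30 mm


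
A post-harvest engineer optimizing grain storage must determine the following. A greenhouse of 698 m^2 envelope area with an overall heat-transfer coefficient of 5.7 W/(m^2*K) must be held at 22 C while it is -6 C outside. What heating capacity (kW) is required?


dT = 22 - (-6) = 28 K
Q = U * A * dT
  = 5.7 * 698 * 28
  = 111400.80 W = 111.40 kW


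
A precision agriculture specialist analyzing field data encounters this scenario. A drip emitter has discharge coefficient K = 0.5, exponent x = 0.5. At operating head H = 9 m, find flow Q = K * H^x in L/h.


Q = K * H^x
  = 0.5 * 9^0.5
  = 0.5 * 3
  = 1.50 L/h


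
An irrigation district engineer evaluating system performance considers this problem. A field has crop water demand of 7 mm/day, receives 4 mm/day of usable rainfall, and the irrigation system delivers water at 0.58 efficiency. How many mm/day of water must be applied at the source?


IWR = (ETc - Pe) / Ea
    = (7 - 4) / 0.58
    = 3 / 0.58
    = 5.17 mm/day


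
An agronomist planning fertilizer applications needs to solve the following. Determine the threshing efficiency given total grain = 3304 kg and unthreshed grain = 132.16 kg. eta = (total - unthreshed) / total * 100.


eta = (total - unthreshed) / total * 100
    = (3304 - 132.16) / 3304 * 100
    = 3171.84 / 3304 * 100
    = 96%


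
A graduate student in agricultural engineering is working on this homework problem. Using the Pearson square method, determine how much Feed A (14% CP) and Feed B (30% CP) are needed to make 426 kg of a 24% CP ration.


parts_A = CP_b - target = 30 - 24 = 6
parts_B = target - CP_a = 24 - 14 = 10
total_parts = 6 + 10 = 16
Feed A = 426 * 6 / 16 = 159.75 kg
Feed B = 426 * 10 / 16 = 266.25 kg

159.75 kg


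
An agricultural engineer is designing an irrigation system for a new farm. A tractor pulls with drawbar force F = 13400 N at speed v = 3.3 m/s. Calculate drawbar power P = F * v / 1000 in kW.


P = F * v / 1000
  = 13400 * 3.3 / 1000
  = 44220 / 1000
  = 44.22 kW


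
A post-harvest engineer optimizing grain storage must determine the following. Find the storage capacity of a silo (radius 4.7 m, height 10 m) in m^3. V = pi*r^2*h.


V = pi * r^2 * h
  = pi * 4.7^2 * 10
  = pi * 22.09 * 10
  = 693.98 m^3


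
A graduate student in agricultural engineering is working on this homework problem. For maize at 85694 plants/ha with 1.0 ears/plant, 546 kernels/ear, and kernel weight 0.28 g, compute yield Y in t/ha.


Y = density * ears * kernels * kw
  = 85694 * 1.0 * 546 * 0.28 g/ha
  = 13100898.72 g/ha
  = 13100.90 kg/ha = 13.10 t/ha


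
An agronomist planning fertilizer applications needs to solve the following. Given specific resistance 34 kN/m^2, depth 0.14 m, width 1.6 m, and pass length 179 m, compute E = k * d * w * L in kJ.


E = k * d * w * L
  = 34 * 0.14 * 1.6 * 179
  = 1363.26 kJ


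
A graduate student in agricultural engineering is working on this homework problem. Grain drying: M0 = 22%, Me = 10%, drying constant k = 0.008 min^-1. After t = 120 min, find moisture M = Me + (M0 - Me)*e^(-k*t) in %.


M = Me + (M0 - Me) * e^(-k*t)
  = 10 + (22 - 10) * e^(-0.008*120)
  = 10 + 12 * e^(-0.960)
  = 10 + 12 * 0.38289
  = 10 + 4.5947
  = 14.59%


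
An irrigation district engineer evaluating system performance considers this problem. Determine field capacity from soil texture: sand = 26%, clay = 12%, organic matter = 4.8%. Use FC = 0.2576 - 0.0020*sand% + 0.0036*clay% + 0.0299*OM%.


FC = 0.2576 - 0.0020*26 + 0.0036*12 + 0.0299*4.8
   = 0.2576 - 0.0520 + 0.0432 + 0.1435
   = 0.3923


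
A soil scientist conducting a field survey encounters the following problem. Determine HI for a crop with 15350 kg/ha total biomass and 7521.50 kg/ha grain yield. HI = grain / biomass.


HI = grain_yield / biomass
   = 7521.50 / 15350
   = 0.49


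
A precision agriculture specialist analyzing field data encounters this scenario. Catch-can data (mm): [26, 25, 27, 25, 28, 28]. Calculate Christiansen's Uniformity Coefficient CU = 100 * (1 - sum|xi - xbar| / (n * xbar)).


xbar = 159 / 6 = 26.500
sum|xi - xbar| = 7
CU = 100 * (1 - 7 / (6 * 26.500))
   = 100 * (1 - 0.0440)
   = 95.60%


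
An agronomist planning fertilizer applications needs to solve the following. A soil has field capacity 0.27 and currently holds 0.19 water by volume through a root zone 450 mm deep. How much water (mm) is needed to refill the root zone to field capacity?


SMD = (FC - theta) * D
    = (0.27 - 0.19) * 450
    = 0.080 * 450
    = 36 mm


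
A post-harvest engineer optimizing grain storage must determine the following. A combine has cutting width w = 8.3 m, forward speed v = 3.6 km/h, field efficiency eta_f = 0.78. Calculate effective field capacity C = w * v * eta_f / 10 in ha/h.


C = w * v * eta_f / 10
  = 8.3 * 3.6 * 0.78 / 10
  = 23.31 / 10
  = 2.33 ha/h


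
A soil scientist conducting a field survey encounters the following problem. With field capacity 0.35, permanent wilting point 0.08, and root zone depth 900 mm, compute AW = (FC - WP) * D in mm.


AW = (FC - WP) * D
   = (0.35 - 0.08) * 900
   = 0.27 * 900
   = 243 mm


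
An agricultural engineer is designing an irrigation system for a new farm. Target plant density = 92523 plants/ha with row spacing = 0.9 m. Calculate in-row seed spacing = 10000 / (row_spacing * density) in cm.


spacing = 10000 / (row_sp * density)
        = 10000 / (0.9 * 92523)
        = 10000 / 83270.70
        = 0.12009 m = 12.01 cm


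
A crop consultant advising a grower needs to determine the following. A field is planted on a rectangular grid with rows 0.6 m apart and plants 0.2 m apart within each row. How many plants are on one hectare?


D = 10000 / (row_sp * plant_sp)
  = 10000 / (0.6 * 0.2)
  = 10000 / 0.1200
  = 83333.33 plants/ha


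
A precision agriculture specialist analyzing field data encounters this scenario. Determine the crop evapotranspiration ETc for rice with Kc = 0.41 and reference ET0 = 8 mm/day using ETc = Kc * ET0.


ETc = Kc * ET0
    = 0.41 * 8
    = 3.28 mm/day


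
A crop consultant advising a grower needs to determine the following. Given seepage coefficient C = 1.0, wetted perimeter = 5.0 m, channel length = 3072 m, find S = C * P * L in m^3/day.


S = C * P * L
  = 1.0 * 5.0 * 3072
  = 15360 m^3/day


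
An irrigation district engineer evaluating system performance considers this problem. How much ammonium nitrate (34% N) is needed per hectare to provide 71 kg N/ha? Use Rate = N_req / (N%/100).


Rate = N_required / (N_content / 100)
     = 71 / (34 / 100)
     = 71 / 0.34
     = 208.82 kg/ha


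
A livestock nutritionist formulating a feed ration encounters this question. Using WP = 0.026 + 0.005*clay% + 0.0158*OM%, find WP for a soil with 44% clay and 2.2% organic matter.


WP = 0.026 + 0.005*44 + 0.0158*2.2
   = 0.026 + 0.2200 + 0.0348
   = 0.2808


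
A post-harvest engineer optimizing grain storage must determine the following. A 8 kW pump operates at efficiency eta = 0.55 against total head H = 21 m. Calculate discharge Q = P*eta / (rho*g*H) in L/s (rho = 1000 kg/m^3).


Q = (P * 1000 * eta) / (rho * g * H)
  = (8 * 1000 * 0.55) / (1000 * 9.81 * 21)
  = 4400 / 206010
  = 0.02136 m^3/s = 21.36 L/s


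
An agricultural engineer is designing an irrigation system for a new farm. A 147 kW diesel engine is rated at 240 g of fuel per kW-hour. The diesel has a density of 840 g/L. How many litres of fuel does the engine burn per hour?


FC = P * BSFC / rho_fuel
   = 147 * 240 / 840
   = 35280 / 840
   = 42 L/h


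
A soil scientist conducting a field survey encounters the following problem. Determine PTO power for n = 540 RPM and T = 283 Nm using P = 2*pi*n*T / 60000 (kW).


P = 2*pi*n*T / 60000
  = 2*pi * 540 * 283 / 60000
  = 960196.38 / 60000
  = 16.00 kW


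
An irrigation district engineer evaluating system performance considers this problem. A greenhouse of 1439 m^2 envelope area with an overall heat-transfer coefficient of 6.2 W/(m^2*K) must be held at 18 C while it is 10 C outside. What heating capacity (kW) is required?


dT = 18 - (10) = 8 K
Q = U * A * dT
  = 6.2 * 1439 * 8
  = 71374.40 W = 71.37 kW


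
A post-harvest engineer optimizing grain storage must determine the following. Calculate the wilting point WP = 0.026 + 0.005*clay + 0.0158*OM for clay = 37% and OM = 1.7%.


WP = 0.026 + 0.005*37 + 0.0158*1.7
   = 0.026 + 0.1850 + 0.0269
   = 0.2379


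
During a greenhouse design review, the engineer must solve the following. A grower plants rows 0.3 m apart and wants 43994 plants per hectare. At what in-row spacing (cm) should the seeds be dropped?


spacing = 10000 / (row_sp * density)
        = 10000 / (0.3 * 43994)
        = 10000 / 13198.20
        = 0.75768 m = 75.77 cm


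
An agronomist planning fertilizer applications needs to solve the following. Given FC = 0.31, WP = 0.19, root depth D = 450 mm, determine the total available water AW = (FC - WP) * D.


AW = (FC - WP) * D
   = (0.31 - 0.19) * 450
   = 0.12 * 450
   = 54 mm


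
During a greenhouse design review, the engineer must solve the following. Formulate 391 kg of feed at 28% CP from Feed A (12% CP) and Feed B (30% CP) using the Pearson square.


parts_A = CP_b - target = 30 - 28 = 2
parts_B = target - CP_a = 28 - 12 = 16
total_parts = 2 + 16 = 18
Feed A = 391 * 2 / 18 = 43.44 kg
Feed B = 391 * 16 / 18 = 347.56 kg

43.44 kg


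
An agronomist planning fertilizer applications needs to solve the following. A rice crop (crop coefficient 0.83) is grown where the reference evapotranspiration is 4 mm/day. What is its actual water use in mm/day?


ETc = Kc * ET0
    = 0.83 * 4
    = 3.32 mm/day


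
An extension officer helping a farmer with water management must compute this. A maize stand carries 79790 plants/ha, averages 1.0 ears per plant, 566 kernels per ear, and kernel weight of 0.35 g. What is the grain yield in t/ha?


Y = density * ears * kernels * kw
  = 79790 * 1.0 * 566 * 0.35 g/ha
  = 15806399.00 g/ha
  = 15806.40 kg/ha = 15.81 t/ha


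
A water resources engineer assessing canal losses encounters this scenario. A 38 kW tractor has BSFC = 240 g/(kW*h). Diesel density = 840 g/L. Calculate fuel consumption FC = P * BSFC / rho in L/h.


FC = P * BSFC / rho_fuel
   = 38 * 240 / 840
   = 9120 / 840
   = 10.86 L/h


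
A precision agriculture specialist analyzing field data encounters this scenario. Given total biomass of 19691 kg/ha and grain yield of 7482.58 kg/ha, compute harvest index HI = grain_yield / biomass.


HI = grain_yield / biomass
   = 7482.58 / 19691
   = 0.38


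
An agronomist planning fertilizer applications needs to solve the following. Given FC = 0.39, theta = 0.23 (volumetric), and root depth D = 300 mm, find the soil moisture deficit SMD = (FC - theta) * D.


SMD = (FC - theta) * D
    = (0.39 - 0.23) * 300
    = 0.160 * 300
    = 48 mm


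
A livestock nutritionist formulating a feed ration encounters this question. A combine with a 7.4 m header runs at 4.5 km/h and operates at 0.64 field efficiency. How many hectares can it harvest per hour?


C = w * v * eta_f / 10
  = 7.4 * 4.5 * 0.64 / 10
  = 21.31 / 10
  = 2.13 ha/h


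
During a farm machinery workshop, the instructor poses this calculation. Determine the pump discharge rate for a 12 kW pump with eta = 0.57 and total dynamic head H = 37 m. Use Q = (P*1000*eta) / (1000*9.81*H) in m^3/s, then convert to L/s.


Q = (P * 1000 * eta) / (rho * g * H)
  = (12 * 1000 * 0.57) / (1000 * 9.81 * 37)
  = 6840 / 362970
  = 0.01884 m^3/s = 18.84 L/s


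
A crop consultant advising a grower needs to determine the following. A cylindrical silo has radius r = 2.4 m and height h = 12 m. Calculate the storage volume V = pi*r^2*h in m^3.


V = pi * r^2 * h
  = pi * 2.4^2 * 12
  = pi * 5.76 * 12
  = 217.15 m^3


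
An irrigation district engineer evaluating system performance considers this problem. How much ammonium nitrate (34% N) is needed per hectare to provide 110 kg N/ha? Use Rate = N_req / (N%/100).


Rate = N_required / (N_content / 100)
     = 110 / (34 / 100)
     = 110 / 0.34
     = 323.53 kg/ha


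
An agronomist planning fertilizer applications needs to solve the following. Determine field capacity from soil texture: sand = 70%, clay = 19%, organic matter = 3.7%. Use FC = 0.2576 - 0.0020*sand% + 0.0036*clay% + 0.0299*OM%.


FC = 0.2576 - 0.0020*70 + 0.0036*19 + 0.0299*3.7
   = 0.2576 - 0.1400 + 0.0684 + 0.1106
   = 0.2966


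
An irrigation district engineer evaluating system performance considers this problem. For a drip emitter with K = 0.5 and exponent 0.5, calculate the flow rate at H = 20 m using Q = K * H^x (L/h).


Q = K * H^x
  = 0.5 * 20^0.5
  = 0.5 * 4.4721
  = 2.24 L/h


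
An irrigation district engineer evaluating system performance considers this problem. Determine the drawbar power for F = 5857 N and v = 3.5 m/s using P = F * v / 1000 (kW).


P = F * v / 1000
  = 5857 * 3.5 / 1000
  = 20499.50 / 1000
  = 20.50 kW


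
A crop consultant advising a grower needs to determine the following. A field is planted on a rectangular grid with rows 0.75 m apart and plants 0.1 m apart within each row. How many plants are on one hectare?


D = 10000 / (row_sp * plant_sp)
  = 10000 / (0.75 * 0.1)
  = 10000 / 0.0750
  = 133333.33 plants/ha


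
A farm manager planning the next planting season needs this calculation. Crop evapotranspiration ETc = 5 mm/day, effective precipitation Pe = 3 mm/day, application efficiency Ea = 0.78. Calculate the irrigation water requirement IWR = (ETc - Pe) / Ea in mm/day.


IWR = (ETc - Pe) / Ea
    = (5 - 3) / 0.78
    = 2 / 0.78
    = 2.56 mm/day


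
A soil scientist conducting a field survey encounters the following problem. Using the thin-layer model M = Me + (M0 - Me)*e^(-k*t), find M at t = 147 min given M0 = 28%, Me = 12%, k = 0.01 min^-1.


M = Me + (M0 - Me) * e^(-k*t)
  = 12 + (28 - 12) * e^(-0.01*147)
  = 12 + 16 * e^(-1.470)
  = 12 + 16 * 0.22993
  = 12 + 3.6788
  = 15.68%


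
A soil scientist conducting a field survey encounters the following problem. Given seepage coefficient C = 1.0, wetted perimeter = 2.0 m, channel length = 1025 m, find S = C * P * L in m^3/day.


S = C * P * L
  = 1.0 * 2.0 * 1025
  = 2050 m^3/day


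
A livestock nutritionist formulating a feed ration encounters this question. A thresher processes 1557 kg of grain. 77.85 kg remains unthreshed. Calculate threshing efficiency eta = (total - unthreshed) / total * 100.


eta = (total - unthreshed) / total * 100
    = (1557 - 77.85) / 1557 * 100
    = 1479.15 / 1557 * 100
    = 95%


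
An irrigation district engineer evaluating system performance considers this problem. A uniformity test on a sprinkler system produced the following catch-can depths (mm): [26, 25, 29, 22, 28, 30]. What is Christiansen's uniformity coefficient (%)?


xbar = 160 / 6 = 26.667
sum|xi - xbar| = 14
CU = 100 * (1 - 14 / (6 * 26.667))
   = 100 * (1 - 0.0875)
   = 91.25%


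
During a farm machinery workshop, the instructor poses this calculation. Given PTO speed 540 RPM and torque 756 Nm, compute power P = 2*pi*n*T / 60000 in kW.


P = 2*pi*n*T / 60000
  = 2*pi * 540 * 756 / 60000
  = 2565047.57 / 60000
  = 42.75 kW


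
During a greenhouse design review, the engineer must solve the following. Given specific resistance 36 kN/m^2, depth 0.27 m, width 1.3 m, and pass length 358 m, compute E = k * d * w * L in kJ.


E = k * d * w * L
  = 36 * 0.27 * 1.3 * 358
  = 4523.69 kJ


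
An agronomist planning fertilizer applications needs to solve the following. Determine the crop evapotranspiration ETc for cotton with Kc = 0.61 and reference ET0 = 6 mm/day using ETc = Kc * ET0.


ETc = Kc * ET0
    = 0.61 * 6
    = 3.66 mm/day


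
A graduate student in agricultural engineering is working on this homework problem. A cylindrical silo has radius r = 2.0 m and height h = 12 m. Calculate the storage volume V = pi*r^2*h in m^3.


V = pi * r^2 * h
  = pi * 2.0^2 * 12
  = pi * 4 * 12
  = 150.80 m^3


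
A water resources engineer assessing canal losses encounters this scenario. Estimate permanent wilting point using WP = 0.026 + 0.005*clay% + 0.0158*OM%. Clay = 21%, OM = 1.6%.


WP = 0.026 + 0.005*21 + 0.0158*1.6
   = 0.026 + 0.1050 + 0.0253
   = 0.1563


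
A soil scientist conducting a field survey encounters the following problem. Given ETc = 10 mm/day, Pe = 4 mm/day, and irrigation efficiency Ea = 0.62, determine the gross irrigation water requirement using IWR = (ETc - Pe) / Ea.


IWR = (ETc - Pe) / Ea
    = (10 - 4) / 0.62
    = 6 / 0.62
    = 9.68 mm/day


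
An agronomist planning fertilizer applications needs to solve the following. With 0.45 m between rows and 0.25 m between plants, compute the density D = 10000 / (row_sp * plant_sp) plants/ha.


D = 10000 / (row_sp * plant_sp)
  = 10000 / (0.45 * 0.25)
  = 10000 / 0.1125
  = 88888.89 plants/ha


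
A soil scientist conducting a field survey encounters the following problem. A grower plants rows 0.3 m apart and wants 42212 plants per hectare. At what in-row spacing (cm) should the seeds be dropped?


spacing = 10000 / (row_sp * density)
        = 10000 / (0.3 * 42212)
        = 10000 / 12663.60
        = 0.78966 m = 78.97 cm


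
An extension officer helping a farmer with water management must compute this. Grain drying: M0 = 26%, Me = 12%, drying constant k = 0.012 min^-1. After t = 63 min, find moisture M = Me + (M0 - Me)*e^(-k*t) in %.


M = Me + (M0 - Me) * e^(-k*t)
  = 12 + (26 - 12) * e^(-0.012*63)
  = 12 + 14 * e^(-0.756)
  = 12 + 14 * 0.46954
  = 12 + 6.5736
  = 18.57%


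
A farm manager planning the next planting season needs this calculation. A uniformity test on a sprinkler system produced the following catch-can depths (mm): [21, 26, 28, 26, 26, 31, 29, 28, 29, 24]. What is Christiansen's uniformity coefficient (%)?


xbar = 268 / 10 = 26.800
sum|xi - xbar| = 22
CU = 100 * (1 - 22 / (10 * 26.800))
   = 100 * (1 - 0.0821)
   = 91.79%


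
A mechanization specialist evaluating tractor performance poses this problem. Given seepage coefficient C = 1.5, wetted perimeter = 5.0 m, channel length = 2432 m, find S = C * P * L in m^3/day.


S = C * P * L
  = 1.5 * 5.0 * 2432
  = 18240 m^3/day
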